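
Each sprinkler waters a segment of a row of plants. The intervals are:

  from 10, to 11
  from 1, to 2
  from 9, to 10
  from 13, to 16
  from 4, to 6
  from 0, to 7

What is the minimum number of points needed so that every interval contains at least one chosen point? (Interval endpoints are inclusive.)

4

Sorted: [1,2] [4,6] [0,7] [9,10] [10,11] [13,16]
{[1,2]} hit by 2; {[4,6],[0,7]} hit by 6; {[9,10],[10,11]} hit by 10; {[13,16]} hit by 16.
Points: 2, 6, 10, 16 (4 total).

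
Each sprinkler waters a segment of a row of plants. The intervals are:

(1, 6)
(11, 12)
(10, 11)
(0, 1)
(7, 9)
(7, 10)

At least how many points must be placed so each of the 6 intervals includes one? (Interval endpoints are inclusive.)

Sort by right endpoint; whenever an interval is uncovered, place a point at its right end.
Sorted: [0,1] [1,6] [7,9] [7,10] [10,11] [11,12]
{[0,1],[1,6]} hit by 1; {[7,9],[7,10]} hit by 9; {[10,11],[11,12]} hit by 11.
Points: 1, 9, 11 (3 total).

3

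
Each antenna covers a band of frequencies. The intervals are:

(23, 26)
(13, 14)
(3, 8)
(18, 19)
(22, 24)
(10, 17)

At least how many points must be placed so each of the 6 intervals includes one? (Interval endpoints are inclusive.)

4

Sorted: [3,8] [13,14] [10,17] [18,19] [22,24] [23,26]
{[3,8]} hit by 8; {[13,14],[10,17]} hit by 14; {[18,19]} hit by 19; {[22,24],[23,26]} hit by 24.
Points: 8, 14, 19, 24 (4 total).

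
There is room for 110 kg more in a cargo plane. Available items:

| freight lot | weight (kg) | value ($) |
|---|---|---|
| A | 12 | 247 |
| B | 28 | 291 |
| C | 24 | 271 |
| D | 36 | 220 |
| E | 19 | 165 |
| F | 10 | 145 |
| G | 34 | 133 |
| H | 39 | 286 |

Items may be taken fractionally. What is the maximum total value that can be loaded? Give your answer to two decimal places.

Sort by value per unit weight and fill in that order.
Order: A (247/12=20.58) > F (145/10=14.50) > C (271/24=11.29) > B (291/28=10.39) > E (165/19=8.68) > H (286/39=7.33) > D (220/36=6.11) > G (133/34=3.91)
Fill: take A (12 @ 247) → take F (10 @ 145) → take C (24 @ 271) → take B (28 @ 291) → take E (19 @ 165) → take 17/39 of H → 124.67; 110/110 used.
Total value = 1243.67

1243.67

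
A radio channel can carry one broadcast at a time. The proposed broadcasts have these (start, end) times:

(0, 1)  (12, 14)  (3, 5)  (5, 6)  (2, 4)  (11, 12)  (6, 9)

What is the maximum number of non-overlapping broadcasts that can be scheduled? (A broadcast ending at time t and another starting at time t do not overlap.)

Sort by end time and greedily take each interval whose start is ≥ the last chosen end.
Sorted by end: (0,1)  (2,4)  (3,5)  (5,6)  (6,9)  (11,12)  (12,14)
take (0,1); take (2,4); take (5,6); take (6,9); take (11,12); take (12,14).
Selected 6 broadcasts.

6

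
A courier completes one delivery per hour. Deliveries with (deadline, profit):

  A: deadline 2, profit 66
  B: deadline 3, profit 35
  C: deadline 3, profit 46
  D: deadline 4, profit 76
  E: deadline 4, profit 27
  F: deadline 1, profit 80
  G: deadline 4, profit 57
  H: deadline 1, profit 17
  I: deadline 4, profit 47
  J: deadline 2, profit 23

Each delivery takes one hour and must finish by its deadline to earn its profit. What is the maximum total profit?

279

By profit: F(d1,80), D(d4,76), A(d2,66), G(d4,57), I(d4,47), C(d3,46), B(d3,35), E(d4,27), J(d2,23), H(d1,17)
F→slot 1; D→slot 4; A→slot 2; G→slot 3; I skipped; C skipped; B skipped; E skipped; J skipped; H skipped.
Profit = 80 + 66 + 57 + 76 = 279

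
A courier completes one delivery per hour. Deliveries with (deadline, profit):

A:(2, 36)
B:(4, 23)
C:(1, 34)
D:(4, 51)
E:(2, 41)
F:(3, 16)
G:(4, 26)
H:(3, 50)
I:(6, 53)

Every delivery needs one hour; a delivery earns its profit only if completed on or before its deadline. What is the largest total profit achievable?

231

Take jobs in profit order; each goes to the latest open slot no later than its deadline.
By profit: I(d6,53), D(d4,51), H(d3,50), E(d2,41), A(d2,36), C(d1,34), G(d4,26), B(d4,23), F(d3,16)
I→slot 6; D→slot 4; H→slot 3; E→slot 2; A→slot 1; C skipped; G skipped; B skipped; F skipped.
Profit = 36 + 41 + 50 + 51 + 53 = 231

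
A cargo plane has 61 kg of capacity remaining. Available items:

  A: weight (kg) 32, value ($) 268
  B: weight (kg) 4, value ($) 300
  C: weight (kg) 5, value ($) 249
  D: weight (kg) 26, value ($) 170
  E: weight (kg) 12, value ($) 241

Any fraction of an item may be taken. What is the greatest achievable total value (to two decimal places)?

Order: B (300/4=75.00) > C (249/5=49.80) > E (241/12=20.08) > A (268/32=8.38) > D (170/26=6.54)
Fill: take B (4 @ 300) → take C (5 @ 249) → take E (12 @ 241) → take A (32 @ 268) → take 8/26 of D → 52.31; 61/61 used.
Total value = 1110.31

1110.31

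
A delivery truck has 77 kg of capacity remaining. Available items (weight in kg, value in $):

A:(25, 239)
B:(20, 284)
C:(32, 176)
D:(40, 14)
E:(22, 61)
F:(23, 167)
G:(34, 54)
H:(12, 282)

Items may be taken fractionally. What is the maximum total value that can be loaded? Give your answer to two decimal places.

Sort by value per unit weight and fill in that order.
Order: H (282/12=23.50) > B (284/20=14.20) > A (239/25=9.56) > F (167/23=7.26) > C (176/32=5.50) > E (61/22=2.77) > G (54/34=1.59) > D (14/40=0.35)
Fill: take H (12 @ 282) → take B (20 @ 284) → take A (25 @ 239) → take 20/23 of F → 145.22; 77/77 used.
Total value = 950.22

950.22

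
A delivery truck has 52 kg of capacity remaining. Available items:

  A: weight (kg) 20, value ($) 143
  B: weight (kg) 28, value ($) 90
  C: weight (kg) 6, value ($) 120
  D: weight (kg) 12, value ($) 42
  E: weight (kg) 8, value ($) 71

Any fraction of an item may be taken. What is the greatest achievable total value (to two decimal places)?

395.29

Greedy by value/weight ratio, highest first.
Order: C (120/6=20.00) > E (71/8=8.88) > A (143/20=7.15) > D (42/12=3.50) > B (90/28=3.21)
Fill: take C (6 @ 120) → take E (8 @ 71) → take A (20 @ 143) → take D (12 @ 42) → take 6/28 of B → 19.29; 52/52 used.
Total value = 395.29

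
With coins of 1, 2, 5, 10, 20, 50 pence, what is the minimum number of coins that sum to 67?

4

67 − 1×50→17 − 1×10→7 − 1×5→2 − 1×2→0
Total coins = 1 + 1 + 1 + 1 = 4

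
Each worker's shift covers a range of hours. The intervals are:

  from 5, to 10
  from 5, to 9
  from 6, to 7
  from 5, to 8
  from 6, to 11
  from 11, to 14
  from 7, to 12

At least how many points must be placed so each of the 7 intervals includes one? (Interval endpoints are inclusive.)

By right end: [6,7]  [5,8]  [5,9]  [5,10]  [6,11]  [7,12]  [11,14]
[6,7] uncovered → point at 7; [11,14] uncovered → point at 14.
Points: 7, 14 (2 total).

2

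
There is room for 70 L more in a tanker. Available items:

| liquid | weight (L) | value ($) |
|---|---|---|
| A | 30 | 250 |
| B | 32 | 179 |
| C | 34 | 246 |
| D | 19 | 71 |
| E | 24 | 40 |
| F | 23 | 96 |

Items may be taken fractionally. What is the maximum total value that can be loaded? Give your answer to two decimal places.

529.56

Greedy by value/weight ratio, highest first.
Ratios (sorted): A 8.33, C 7.24, B 5.59, F 4.17, D 3.74, E 1.67
take A (30 @ 250); take C (34 @ 246); take 6/32 of B → 33.56. Capacity used 70/70.
Total value = 529.56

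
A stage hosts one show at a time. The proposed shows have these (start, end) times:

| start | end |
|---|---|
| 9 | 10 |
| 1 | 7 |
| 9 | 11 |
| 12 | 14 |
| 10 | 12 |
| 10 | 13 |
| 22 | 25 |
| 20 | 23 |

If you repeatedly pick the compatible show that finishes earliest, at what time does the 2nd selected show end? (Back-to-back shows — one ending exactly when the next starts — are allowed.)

By end time: (1,7), (9,10), (9,11), (10,12), (10,13), (12,14), (20,23), (22,25).
Pick (1,7); next start ≥ 7 → (9,10); next start ≥ 10 → (10,12); next start ≥ 12 → (12,14); next start ≥ 14 → (20,23).
Selected: (1,7) (9,10) (10,12) (12,14) (20,23)

10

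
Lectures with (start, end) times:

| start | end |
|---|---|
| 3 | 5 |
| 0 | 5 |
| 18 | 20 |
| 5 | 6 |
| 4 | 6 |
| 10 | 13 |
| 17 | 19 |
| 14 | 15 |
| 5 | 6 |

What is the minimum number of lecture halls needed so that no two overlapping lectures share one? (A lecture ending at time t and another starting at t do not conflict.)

The answer is the maximum number of intervals overlapping at any instant.
starts: [0, 3, 4, 5, 5, 10, 14, 17, 18]
ends:   [5, 5, 6, 6, 6, 13, 15, 19, 20]
s0→1 s3→2 s4→3  — peak 3.

3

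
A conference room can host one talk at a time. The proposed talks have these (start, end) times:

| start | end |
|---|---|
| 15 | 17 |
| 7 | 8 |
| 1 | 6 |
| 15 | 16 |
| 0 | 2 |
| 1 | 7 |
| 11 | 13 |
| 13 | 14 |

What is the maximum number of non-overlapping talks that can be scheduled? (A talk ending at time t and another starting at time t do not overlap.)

Greedy by earliest finish: after sorting by end time, pick each interval compatible with the last pick.
Sorted by end: (0,2)  (1,6)  (1,7)  (7,8)  (11,13)  (13,14)  (15,16)  (15,17)
take (0,2); take (7,8); take (11,13); take (13,14); take (15,16).
Selected 5 talks.

5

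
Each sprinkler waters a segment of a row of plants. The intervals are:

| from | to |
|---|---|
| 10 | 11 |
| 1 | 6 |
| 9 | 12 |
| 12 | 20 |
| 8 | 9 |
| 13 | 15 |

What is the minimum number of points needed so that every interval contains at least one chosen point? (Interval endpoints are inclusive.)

4

Sort by right endpoint; whenever an interval is uncovered, place a point at its right end.
Sorted: [1,6] [8,9] [10,11] [9,12] [13,15] [12,20]
{[1,6]} hit by 6; {[8,9]} hit by 9; {[10,11],[9,12]} hit by 11; {[13,15],[12,20]} hit by 15.
Points: 6, 9, 11, 15 (4 total).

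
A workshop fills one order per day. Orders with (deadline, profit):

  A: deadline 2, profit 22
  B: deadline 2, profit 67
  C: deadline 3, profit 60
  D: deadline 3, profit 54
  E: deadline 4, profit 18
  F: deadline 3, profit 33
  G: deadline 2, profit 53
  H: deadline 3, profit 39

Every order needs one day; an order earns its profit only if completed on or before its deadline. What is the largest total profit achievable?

Take jobs in profit order; each goes to the latest open slot no later than its deadline.
Profit order: B=67 C=60 D=54 G=53 H=39 F=33 A=22 E=18
Assign: B→slot 2, C→slot 3, D→slot 1, G skipped, H skipped, F skipped, A skipped, E→slot 4.
Slots: [1:D] [2:B] [3:C] [4:E]
Profit = 54 + 67 + 60 + 18 = 199

199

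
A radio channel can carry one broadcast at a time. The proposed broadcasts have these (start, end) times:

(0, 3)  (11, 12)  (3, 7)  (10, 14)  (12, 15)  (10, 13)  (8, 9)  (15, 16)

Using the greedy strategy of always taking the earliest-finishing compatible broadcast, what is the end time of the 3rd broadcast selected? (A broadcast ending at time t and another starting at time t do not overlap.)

Sorted by end: (0,3)  (3,7)  (8,9)  (11,12)  (10,13)  (10,14)  (12,15)  (15,16)
take (0,3); take (3,7); take (8,9); take (11,12); take (12,15); take (15,16).
Selected: (0,3) (3,7) (8,9) (11,12) (12,15) (15,16)

9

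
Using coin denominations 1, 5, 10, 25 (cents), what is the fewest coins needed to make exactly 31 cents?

3

Use the largest denomination that fits, subtract, and repeat.
31 − 1×25→6 − 1×5→1 − 1×1→0
Total coins = 1 + 1 + 1 = 3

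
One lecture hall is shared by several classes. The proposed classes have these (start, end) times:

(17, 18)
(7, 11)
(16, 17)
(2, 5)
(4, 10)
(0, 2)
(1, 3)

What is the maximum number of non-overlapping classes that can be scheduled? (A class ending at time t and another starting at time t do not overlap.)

Greedy by earliest finish: after sorting by end time, pick each interval compatible with the last pick.
Sorted by end: (0,2)  (1,3)  (2,5)  (4,10)  (7,11)  (16,17)  (17,18)
take (0,2); skip (1,3); take (2,5); take (7,11); take (16,17); take (17,18).
Selected 5 classes.

5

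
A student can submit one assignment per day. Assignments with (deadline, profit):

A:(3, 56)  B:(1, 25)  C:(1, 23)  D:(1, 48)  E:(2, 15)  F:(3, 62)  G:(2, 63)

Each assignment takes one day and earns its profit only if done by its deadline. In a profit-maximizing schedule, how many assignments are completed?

By profit: G(d2,63), F(d3,62), A(d3,56), D(d1,48), B(d1,25), C(d1,23), E(d2,15)
G→slot 2; F→slot 3; A→slot 1; D skipped; B skipped; C skipped; E skipped.
3 of 7 scheduled.

3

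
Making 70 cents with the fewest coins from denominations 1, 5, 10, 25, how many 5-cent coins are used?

Use the largest denomination that fits, subtract, and repeat.
70 = 2×25 + 2×10
Count of 5: 0

0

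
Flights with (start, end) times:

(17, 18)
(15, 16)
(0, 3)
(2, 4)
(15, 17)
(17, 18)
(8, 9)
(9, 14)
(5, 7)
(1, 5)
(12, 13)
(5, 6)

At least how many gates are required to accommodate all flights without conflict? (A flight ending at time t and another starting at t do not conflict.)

The answer is the maximum number of intervals overlapping at any instant.
Events (time:±→running): 0:+→1 1:+→2 2:+→3 … peak 3.

3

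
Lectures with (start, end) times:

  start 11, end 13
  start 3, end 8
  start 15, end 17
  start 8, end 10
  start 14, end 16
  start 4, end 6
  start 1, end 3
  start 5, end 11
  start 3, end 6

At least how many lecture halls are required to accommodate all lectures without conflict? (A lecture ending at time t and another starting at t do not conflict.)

Events (time:±→running): 1:+→1 3:-→0 3:+→1 3:+→2 4:+→3 5:+→4 … peak 4.

4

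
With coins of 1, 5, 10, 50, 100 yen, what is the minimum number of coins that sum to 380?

7

Use the largest denomination that fits, subtract, and repeat.
380 − 3×100→80 − 1×50→30 − 3×10→0
Total coins = 3 + 1 + 3 = 7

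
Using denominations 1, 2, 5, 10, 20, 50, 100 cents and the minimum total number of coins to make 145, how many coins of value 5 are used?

Greedy: take as many of the largest coin as possible, then repeat with the remainder.
145 − 1×100→45 − 2×20→5 − 1×5→0
Count of 5: 1

1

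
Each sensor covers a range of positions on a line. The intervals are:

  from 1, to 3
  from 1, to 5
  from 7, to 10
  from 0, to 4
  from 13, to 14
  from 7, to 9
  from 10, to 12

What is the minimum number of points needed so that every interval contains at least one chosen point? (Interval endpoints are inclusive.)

4

Sort by right endpoint; whenever an interval is uncovered, place a point at its right end.
By right end: [1,3]  [0,4]  [1,5]  [7,9]  [7,10]  [10,12]  [13,14]
[1,3] uncovered → point at 3; [7,9] uncovered → point at 9; [10,12] uncovered → point at 12; [13,14] uncovered → point at 14.
Points: 3, 9, 12, 14 (4 total).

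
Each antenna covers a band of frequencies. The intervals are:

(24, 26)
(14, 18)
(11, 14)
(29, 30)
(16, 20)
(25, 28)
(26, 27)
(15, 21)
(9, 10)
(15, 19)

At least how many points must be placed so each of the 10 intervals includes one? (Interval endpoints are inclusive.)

Sorted: [9,10] [11,14] [14,18] [15,19] [16,20] [15,21] [24,26] [26,27] [25,28] [29,30]
{[9,10]} hit by 10; {[11,14],[14,18]} hit by 14; {[15,19],[16,20],[15,21]} hit by 19; {[24,26],[26,27],[25,28]} hit by 26; {[29,30]} hit by 30.
Points: 10, 14, 19, 26, 30 (5 total).

5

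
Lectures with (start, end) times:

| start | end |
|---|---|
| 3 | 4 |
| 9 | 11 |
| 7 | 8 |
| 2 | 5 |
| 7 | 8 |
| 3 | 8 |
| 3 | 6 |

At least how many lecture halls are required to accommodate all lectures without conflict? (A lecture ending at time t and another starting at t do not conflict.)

Count concurrent intervals with a sweep; the peak is the room count.
Events (time:±→running): 2:+→1 3:+→2 3:+→3 3:+→4 … peak 4.

4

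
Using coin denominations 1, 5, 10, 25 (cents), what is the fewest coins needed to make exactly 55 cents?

55 − 2×25→5 − 1×5→0
Total coins = 2 + 1 = 3

3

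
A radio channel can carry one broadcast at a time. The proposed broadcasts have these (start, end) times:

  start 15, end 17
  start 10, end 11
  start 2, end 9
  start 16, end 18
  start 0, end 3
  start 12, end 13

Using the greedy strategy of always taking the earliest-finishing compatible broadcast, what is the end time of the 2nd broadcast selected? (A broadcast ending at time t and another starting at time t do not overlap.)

Sorted by end: (0,3)  (2,9)  (10,11)  (12,13)  (15,17)  (16,18)
take (0,3); skip (2,9); take (10,11); take (12,13); take (15,17).
Selected: (0,3) (10,11) (12,13) (15,17)

11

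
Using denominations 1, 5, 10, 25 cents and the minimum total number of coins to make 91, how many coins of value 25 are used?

Greedy: take as many of the largest coin as possible, then repeat with the remainder.
91 = 3×25 + 1×10 + 1×5 + 1×1
Count of 25: 3

3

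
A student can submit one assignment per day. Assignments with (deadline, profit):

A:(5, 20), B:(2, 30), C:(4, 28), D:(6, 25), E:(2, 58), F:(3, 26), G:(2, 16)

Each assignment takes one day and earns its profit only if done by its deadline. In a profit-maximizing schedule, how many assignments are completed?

Take jobs in profit order; each goes to the latest open slot no later than its deadline.
Profit order: E=58 B=30 C=28 F=26 D=25 A=20 G=16
Assign: E→slot 2, B→slot 1, C→slot 4, F→slot 3, D→slot 6, A→slot 5, G skipped.
Slots: [1:B] [2:E] [3:F] [4:C] [5:A] [6:D]
6 of 7 scheduled.

6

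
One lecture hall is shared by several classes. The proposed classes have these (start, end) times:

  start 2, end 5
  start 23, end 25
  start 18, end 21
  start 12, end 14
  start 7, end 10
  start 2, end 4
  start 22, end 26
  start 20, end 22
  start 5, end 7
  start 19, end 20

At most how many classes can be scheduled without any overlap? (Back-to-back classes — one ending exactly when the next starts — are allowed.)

7

By end time: (2,4), (2,5), (5,7), (7,10), (12,14), (19,20), (18,21), (20,22), (23,25), (22,26).
Pick (2,4); next start ≥ 4 → (5,7); next start ≥ 7 → (7,10); next start ≥ 10 → (12,14); next start ≥ 14 → (19,20); next start ≥ 20 → (20,22); next start ≥ 22 → (23,25).
Selected 7 classes.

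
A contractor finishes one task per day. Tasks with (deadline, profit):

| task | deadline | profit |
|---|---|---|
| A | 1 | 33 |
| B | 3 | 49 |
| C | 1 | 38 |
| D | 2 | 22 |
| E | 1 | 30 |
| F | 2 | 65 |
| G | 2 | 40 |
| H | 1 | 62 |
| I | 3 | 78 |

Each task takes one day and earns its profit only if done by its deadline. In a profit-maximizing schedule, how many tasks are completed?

3

Sort by profit descending; place each in the latest free slot ≤ its deadline.
By profit: I(d3,78), F(d2,65), H(d1,62), B(d3,49), G(d2,40), C(d1,38), A(d1,33), E(d1,30), D(d2,22)
I→slot 3; F→slot 2; H→slot 1; B skipped; G skipped; C skipped; A skipped; E skipped; D skipped.
3 of 9 scheduled.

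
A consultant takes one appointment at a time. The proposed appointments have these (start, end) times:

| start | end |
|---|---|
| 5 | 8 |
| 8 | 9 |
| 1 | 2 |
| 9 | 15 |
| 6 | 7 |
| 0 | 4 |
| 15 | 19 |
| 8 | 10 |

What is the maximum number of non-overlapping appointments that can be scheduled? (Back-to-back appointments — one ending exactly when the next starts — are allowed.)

5

Sort by end time and greedily take each interval whose start is ≥ the last chosen end.
By end time: (1,2), (0,4), (6,7), (5,8), (8,9), (8,10), (9,15), (15,19).
Pick (1,2); next start ≥ 2 → (6,7); next start ≥ 7 → (8,9); next start ≥ 9 → (9,15); next start ≥ 15 → (15,19).
Selected 5 appointments.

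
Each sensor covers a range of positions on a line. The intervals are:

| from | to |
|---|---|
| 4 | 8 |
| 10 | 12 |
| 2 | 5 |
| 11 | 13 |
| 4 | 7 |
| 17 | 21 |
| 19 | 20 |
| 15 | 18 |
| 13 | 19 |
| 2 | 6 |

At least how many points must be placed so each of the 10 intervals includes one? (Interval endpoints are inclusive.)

Sorted: [2,5] [2,6] [4,7] [4,8] [10,12] [11,13] [15,18] [13,19] [19,20] [17,21]
{[2,5],[2,6],[4,7],[4,8]} hit by 5; {[10,12],[11,13]} hit by 12; {[15,18],[13,19]} hit by 18; {[19,20],[17,21]} hit by 20.
Points: 5, 12, 18, 20 (4 total).

4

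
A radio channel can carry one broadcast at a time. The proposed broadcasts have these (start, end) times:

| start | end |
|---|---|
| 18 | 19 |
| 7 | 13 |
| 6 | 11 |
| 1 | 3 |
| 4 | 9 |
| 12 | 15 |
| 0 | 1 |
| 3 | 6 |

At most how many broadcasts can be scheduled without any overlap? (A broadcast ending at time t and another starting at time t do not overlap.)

6

By end time: (0,1), (1,3), (3,6), (4,9), (6,11), (7,13), (12,15), (18,19).
Pick (0,1); next start ≥ 1 → (1,3); next start ≥ 3 → (3,6); next start ≥ 6 → (6,11); next start ≥ 11 → (12,15); next start ≥ 15 → (18,19).
Selected 6 broadcasts.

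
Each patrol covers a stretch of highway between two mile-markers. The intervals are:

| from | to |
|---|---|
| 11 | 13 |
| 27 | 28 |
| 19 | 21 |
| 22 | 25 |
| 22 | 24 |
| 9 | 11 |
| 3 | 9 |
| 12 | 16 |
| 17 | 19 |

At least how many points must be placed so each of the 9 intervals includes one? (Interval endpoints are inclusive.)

5

Sort by right endpoint; whenever an interval is uncovered, place a point at its right end.
By right end: [3,9]  [9,11]  [11,13]  [12,16]  [17,19]  [19,21]  [22,24]  [22,25]  [27,28]
[3,9] uncovered → point at 9; [11,13] uncovered → point at 13; [17,19] uncovered → point at 19; [22,24] uncovered → point at 24; [27,28] uncovered → point at 28.
Points: 9, 13, 19, 24, 28 (5 total).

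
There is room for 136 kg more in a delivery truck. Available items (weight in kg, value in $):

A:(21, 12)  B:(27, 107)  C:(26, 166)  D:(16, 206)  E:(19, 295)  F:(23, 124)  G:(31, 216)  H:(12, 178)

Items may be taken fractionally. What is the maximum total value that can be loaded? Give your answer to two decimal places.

Sort by value per unit weight and fill in that order.
Ratios (sorted): E 15.53, H 14.83, D 12.88, G 6.97, C 6.38, F 5.39, B 3.96, A 0.57
take E (19 @ 295); take H (12 @ 178); take D (16 @ 206); take G (31 @ 216); take C (26 @ 166); take F (23 @ 124); take 9/27 of B → 35.67. Capacity used 136/136.
Total value = 1220.67

1220.67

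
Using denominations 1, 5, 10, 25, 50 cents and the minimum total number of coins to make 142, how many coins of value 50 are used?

2

Greedy: take as many of the largest coin as possible, then repeat with the remainder.
142 − 2×50→42 − 1×25→17 − 1×10→7 − 1×5→2 − 2×1→0
Count of 50: 2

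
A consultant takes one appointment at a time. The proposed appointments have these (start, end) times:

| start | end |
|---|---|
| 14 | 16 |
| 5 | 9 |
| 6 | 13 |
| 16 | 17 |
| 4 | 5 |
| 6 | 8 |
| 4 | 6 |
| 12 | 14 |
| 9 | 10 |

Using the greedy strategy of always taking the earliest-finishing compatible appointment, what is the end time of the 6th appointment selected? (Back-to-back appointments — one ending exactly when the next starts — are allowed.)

Sorted by end: (4,5)  (4,6)  (6,8)  (5,9)  (9,10)  (6,13)  (12,14)  (14,16)  (16,17)
take (4,5); take (6,8); skip (5,9); take (9,10); take (12,14); take (14,16); take (16,17).
Selected: (4,5) (6,8) (9,10) (12,14) (14,16) (16,17)

17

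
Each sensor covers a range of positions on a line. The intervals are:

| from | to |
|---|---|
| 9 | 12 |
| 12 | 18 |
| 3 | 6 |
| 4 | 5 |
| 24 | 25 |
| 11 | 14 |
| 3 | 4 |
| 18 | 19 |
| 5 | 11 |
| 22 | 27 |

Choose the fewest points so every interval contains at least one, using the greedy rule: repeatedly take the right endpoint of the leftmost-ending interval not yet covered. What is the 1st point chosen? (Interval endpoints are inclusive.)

Sort by right endpoint; whenever an interval is uncovered, place a point at its right end.
By right end: [3,4]  [4,5]  [3,6]  [5,11]  [9,12]  [11,14]  [12,18]  [18,19]  [24,25]  [22,27]
[3,4] uncovered → point at 4; [5,11] uncovered → point at 11; [12,18] uncovered → point at 18; [24,25] uncovered → point at 25.
Points: 4, 11, 18, 25 (4 total).

4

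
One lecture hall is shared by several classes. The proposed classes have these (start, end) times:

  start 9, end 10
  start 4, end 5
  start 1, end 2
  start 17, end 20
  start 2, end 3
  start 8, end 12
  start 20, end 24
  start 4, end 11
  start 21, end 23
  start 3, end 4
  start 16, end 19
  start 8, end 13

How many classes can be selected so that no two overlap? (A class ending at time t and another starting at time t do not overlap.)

7

Sort by end time and greedily take each interval whose start is ≥ the last chosen end.
By end time: (1,2), (2,3), (3,4), (4,5), (9,10), (4,11), (8,12), (8,13), (16,19), (17,20), (21,23), (20,24).
Pick (1,2); next start ≥ 2 → (2,3); next start ≥ 3 → (3,4); next start ≥ 4 → (4,5); next start ≥ 5 → (9,10); next start ≥ 10 → (16,19); next start ≥ 19 → (21,23).
Selected 7 classes.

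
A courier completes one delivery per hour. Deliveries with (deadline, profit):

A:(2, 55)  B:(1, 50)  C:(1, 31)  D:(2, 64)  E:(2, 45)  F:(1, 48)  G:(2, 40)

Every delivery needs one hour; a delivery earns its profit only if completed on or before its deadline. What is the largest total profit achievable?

Take jobs in profit order; each goes to the latest open slot no later than its deadline.
Profit order: D=64 A=55 B=50 F=48 E=45 G=40 C=31
Assign: D→slot 2, A→slot 1, B skipped, F skipped, E skipped, G skipped, C skipped.
Slots: [1:A] [2:D]
Profit = 55 + 64 = 119

119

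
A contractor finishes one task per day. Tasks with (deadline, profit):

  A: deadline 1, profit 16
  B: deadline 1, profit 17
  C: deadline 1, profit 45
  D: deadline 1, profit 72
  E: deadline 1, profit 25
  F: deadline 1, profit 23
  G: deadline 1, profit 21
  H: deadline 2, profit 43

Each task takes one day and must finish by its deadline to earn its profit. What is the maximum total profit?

115

Take jobs in profit order; each goes to the latest open slot no later than its deadline.
Profit order: D=72 C=45 H=43 E=25 F=23 G=21 B=17 A=16
Assign: D→slot 1, C skipped, H→slot 2, E skipped, F skipped, G skipped, B skipped, A skipped.
Slots: [1:D] [2:H]
Profit = 72 + 43 = 115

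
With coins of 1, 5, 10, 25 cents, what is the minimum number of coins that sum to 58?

58 − 2×25→8 − 1×5→3 − 3×1→0
Total coins = 2 + 1 + 3 = 6

6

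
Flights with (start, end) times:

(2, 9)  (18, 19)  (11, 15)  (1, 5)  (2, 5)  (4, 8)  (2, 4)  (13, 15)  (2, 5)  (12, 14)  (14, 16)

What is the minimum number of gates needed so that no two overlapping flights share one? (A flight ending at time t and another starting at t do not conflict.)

Count concurrent intervals with a sweep; the peak is the room count.
Events (time:±→running): 1:+→1 2:+→2 2:+→3 2:+→4 2:+→5 … peak 5.

5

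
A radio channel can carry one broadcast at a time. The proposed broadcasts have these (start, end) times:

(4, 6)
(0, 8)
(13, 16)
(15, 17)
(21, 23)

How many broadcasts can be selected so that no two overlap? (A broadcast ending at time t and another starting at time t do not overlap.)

Sorted by end: (4,6)  (0,8)  (13,16)  (15,17)  (21,23)
take (4,6); skip (0,8); take (13,16); take (21,23).
Selected 3 broadcasts.

3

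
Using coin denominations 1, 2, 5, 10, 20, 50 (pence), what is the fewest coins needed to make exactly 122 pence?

Use the largest denomination that fits, subtract, and repeat.
122 − 2×50→22 − 1×20→2 − 1×2→0
Total coins = 2 + 1 + 1 = 4

4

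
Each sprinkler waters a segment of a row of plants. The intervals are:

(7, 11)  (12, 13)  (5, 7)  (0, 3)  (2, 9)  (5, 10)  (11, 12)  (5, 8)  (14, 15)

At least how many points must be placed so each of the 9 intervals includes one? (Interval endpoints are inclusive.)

4

Sort by right endpoint; whenever an interval is uncovered, place a point at its right end.
Sorted: [0,3] [5,7] [5,8] [2,9] [5,10] [7,11] [11,12] [12,13] [14,15]
{[0,3]} hit by 3; {[5,7],[5,8],[2,9],[5,10],[7,11]} hit by 7; {[11,12],[12,13]} hit by 12; {[14,15]} hit by 15.
Points: 3, 7, 12, 15 (4 total).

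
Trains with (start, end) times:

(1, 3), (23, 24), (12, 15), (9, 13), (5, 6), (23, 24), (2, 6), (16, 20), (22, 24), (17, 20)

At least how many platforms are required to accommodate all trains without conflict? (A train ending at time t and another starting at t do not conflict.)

starts: [1, 2, 5, 9, 12, 16, 17, 22, 23, 23]
ends:   [3, 6, 6, 13, 15, 20, 20, 24, 24, 24]
s1→1 s2→2 e3→1 s5→2 e6→1 e6→0 s9→1 s12→2 e13→1 e15→0 s16→1 s17→2 e20→1 e20→0 s22→1 s23→2 s23→3  — peak 3.

3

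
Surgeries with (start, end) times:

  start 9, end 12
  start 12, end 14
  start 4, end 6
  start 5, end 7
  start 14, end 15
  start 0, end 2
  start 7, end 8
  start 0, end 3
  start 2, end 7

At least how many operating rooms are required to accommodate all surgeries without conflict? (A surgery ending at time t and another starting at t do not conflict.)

The answer is the maximum number of intervals overlapping at any instant.
starts: [0, 0, 2, 4, 5, 7, 9, 12, 14]
ends:   [2, 3, 6, 7, 7, 8, 12, 14, 15]
s0→1 s0→2 e2→1 s2→2 e3→1 s4→2 s5→3  — peak 3.

3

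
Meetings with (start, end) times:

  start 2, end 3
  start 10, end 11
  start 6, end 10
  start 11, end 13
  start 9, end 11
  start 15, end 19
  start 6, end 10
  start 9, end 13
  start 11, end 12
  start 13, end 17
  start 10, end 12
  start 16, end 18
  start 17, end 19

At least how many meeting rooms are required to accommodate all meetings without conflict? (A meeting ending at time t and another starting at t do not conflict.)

Count concurrent intervals with a sweep; the peak is the room count.
starts: [2, 6, 6, 9, 9, 10, 10, 11, 11, 13, 15, 16, 17]
ends:   [3, 10, 10, 11, 11, 12, 12, 13, 13, 17, 18, 19, 19]
s2→1 e3→0 s6→1 s6→2 s9→3 s9→4  — peak 4.

4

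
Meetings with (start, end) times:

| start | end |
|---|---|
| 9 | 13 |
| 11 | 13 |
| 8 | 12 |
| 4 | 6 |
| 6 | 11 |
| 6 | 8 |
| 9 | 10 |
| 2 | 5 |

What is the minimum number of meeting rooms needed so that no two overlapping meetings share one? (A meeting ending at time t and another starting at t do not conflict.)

4

The answer is the maximum number of intervals overlapping at any instant.
Events (time:±→running): 2:+→1 4:+→2 5:-→1 6:-→0 6:+→1 6:+→2 8:-→1 8:+→2 9:+→3 9:+→4 … peak 4.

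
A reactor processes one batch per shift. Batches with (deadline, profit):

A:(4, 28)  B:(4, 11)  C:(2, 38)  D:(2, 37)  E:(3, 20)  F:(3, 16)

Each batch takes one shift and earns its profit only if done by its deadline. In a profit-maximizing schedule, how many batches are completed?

Sort by profit descending; place each in the latest free slot ≤ its deadline.
Profit order: C=38 D=37 A=28 E=20 F=16 B=11
Assign: C→slot 2, D→slot 1, A→slot 4, E→slot 3, F skipped, B skipped.
Slots: [1:D] [2:C] [3:E] [4:A]
4 of 6 scheduled.

4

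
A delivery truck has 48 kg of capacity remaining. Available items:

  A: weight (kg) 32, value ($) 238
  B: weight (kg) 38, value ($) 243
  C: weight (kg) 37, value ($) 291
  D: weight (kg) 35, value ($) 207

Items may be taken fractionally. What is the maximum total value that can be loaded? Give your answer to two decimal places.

372.81

Greedy by value/weight ratio, highest first.
Ratios (sorted): C 7.86, A 7.44, B 6.39, D 5.91
take C (37 @ 291); take 11/32 of A → 81.81. Capacity used 48/48.
Total value = 372.81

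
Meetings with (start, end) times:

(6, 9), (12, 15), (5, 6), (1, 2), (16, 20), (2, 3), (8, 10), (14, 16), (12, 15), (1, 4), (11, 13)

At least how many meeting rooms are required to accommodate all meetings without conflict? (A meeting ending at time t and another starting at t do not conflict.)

Count concurrent intervals with a sweep; the peak is the room count.
starts: [1, 1, 2, 5, 6, 8, 11, 12, 12, 14, 16]
ends:   [2, 3, 4, 6, 9, 10, 13, 15, 15, 16, 20]
s1→1 s1→2 e2→1 s2→2 e3→1 e4→0 s5→1 e6→0 s6→1 s8→2 e9→1 e10→0 s11→1 s12→2 s12→3  — peak 3.

3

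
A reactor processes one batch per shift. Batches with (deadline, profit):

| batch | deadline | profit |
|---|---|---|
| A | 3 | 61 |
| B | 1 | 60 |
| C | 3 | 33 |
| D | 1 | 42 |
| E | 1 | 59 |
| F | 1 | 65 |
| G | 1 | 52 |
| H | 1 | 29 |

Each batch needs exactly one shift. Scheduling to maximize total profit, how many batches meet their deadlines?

By profit: F(d1,65), A(d3,61), B(d1,60), E(d1,59), G(d1,52), D(d1,42), C(d3,33), H(d1,29)
F→slot 1; A→slot 3; B skipped; E skipped; G skipped; D skipped; C→slot 2; H skipped.
3 of 8 scheduled.

3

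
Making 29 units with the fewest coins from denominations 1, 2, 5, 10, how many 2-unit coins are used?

2

Greedy: take as many of the largest coin as possible, then repeat with the remainder.
29 − 2×10→9 − 1×5→4 − 2×2→0
Count of 2: 2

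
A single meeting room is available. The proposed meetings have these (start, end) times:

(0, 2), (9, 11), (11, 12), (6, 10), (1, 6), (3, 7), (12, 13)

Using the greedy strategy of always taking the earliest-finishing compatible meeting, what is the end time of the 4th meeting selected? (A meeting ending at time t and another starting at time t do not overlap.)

12

By end time: (0,2), (1,6), (3,7), (6,10), (9,11), (11,12), (12,13).
Pick (0,2); next start ≥ 2 → (3,7); next start ≥ 7 → (9,11); next start ≥ 11 → (11,12); next start ≥ 12 → (12,13).
Selected: (0,2) (3,7) (9,11) (11,12) (12,13)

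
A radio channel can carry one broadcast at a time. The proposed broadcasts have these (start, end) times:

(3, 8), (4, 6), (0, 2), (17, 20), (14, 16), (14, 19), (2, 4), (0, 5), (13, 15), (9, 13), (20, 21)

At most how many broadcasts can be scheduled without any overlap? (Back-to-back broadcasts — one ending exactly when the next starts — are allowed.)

7

Sort by end time and greedily take each interval whose start is ≥ the last chosen end.
By end time: (0,2), (2,4), (0,5), (4,6), (3,8), (9,13), (13,15), (14,16), (14,19), (17,20), (20,21).
Pick (0,2); next start ≥ 2 → (2,4); next start ≥ 4 → (4,6); next start ≥ 6 → (9,13); next start ≥ 13 → (13,15); next start ≥ 15 → (17,20); next start ≥ 20 → (20,21).
Selected 7 broadcasts.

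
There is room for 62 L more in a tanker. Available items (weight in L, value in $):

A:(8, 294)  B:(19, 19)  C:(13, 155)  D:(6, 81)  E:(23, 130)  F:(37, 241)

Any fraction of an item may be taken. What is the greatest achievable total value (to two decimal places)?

757.97

Greedy by value/weight ratio, highest first.
Order: A (294/8=36.75) > D (81/6=13.50) > C (155/13=11.92) > F (241/37=6.51) > E (130/23=5.65) > B (19/19=1.00)
Fill: take A (8 @ 294) → take D (6 @ 81) → take C (13 @ 155) → take 35/37 of F → 227.97; 62/62 used.
Total value = 757.97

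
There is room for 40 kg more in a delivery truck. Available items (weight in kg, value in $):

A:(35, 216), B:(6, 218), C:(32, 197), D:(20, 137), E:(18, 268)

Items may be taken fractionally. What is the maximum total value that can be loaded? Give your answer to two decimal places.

Order: B (218/6=36.33) > E (268/18=14.89) > D (137/20=6.85) > A (216/35=6.17) > C (197/32=6.16)
Fill: take B (6 @ 218) → take E (18 @ 268) → take 16/20 of D → 109.60; 40/40 used.
Total value = 595.60

595.60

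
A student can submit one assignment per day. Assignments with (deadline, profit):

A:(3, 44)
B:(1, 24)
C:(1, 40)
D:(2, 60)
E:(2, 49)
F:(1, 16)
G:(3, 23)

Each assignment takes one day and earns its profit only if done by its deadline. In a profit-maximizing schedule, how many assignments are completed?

3

Take jobs in profit order; each goes to the latest open slot no later than its deadline.
Profit order: D=60 E=49 A=44 C=40 B=24 G=23 F=16
Assign: D→slot 2, E→slot 1, A→slot 3, C skipped, B skipped, G skipped, F skipped.
Slots: [1:E] [2:D] [3:A]
3 of 7 scheduled.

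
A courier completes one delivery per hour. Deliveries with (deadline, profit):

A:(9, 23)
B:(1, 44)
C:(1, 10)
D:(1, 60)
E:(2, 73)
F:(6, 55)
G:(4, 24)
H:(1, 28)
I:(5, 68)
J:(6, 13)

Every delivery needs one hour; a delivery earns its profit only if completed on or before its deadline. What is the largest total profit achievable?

316

Profit order: E=73 I=68 D=60 F=55 B=44 H=28 G=24 A=23 J=13 C=10
Assign: E→slot 2, I→slot 5, D→slot 1, F→slot 6, B skipped, H skipped, G→slot 4, A→slot 9, J→slot 3, C skipped.
Slots: [1:D] [2:E] [3:J] [4:G] [5:I] [6:F] [9:A]
Profit = 60 + 73 + 13 + 24 + 68 + 55 + 23 = 316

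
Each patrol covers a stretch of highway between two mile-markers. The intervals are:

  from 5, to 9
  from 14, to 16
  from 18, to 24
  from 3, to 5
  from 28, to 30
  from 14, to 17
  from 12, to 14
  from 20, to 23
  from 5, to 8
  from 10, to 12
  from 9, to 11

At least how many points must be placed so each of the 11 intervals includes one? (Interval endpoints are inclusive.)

5

Process intervals by earliest right end; each time one isn't hit yet, stab at its right endpoint.
By right end: [3,5]  [5,8]  [5,9]  [9,11]  [10,12]  [12,14]  [14,16]  [14,17]  [20,23]  [18,24]  [28,30]
[3,5] uncovered → point at 5; [9,11] uncovered → point at 11; [12,14] uncovered → point at 14; [20,23] uncovered → point at 23; [28,30] uncovered → point at 30.
Points: 5, 11, 14, 23, 30 (5 total).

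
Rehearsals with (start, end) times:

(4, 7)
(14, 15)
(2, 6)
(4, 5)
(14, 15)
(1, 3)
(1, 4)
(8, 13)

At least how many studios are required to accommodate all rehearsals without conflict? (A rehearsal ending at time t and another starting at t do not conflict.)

The answer is the maximum number of intervals overlapping at any instant.
starts: [1, 1, 2, 4, 4, 8, 14, 14]
ends:   [3, 4, 5, 6, 7, 13, 15, 15]
s1→1 s1→2 s2→3  — peak 3.

3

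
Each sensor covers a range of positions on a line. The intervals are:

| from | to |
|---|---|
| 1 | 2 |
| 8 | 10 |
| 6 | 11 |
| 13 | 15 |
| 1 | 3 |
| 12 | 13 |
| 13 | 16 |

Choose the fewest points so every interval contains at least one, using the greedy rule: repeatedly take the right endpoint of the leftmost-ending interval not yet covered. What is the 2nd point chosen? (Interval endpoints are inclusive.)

10

Sorted: [1,2] [1,3] [8,10] [6,11] [12,13] [13,15] [13,16]
{[1,2],[1,3]} hit by 2; {[8,10],[6,11]} hit by 10; {[12,13],[13,15],[13,16]} hit by 13.
Points: 2, 10, 13 (3 total).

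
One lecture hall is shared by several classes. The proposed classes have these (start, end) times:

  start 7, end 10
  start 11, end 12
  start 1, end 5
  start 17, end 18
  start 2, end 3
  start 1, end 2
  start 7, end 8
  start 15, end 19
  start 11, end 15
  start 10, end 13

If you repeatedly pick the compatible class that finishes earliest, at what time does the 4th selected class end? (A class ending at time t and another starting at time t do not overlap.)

12

Order by finish time; keep every interval that doesn't clash with the previous kept one.
By end time: (1,2), (2,3), (1,5), (7,8), (7,10), (11,12), (10,13), (11,15), (17,18), (15,19).
Pick (1,2); next start ≥ 2 → (2,3); next start ≥ 3 → (7,8); next start ≥ 8 → (11,12); next start ≥ 12 → (17,18).
Selected: (1,2) (2,3) (7,8) (11,12) (17,18)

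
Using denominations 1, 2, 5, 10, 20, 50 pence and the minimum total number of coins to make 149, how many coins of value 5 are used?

1

149 − 2×50→49 − 2×20→9 − 1×5→4 − 2×2→0
Count of 5: 1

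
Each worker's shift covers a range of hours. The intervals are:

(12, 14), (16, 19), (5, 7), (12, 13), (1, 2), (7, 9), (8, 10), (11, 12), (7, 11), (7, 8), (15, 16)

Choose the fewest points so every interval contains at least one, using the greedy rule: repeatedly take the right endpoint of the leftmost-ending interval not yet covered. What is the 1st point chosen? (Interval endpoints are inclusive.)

By right end: [1,2]  [5,7]  [7,8]  [7,9]  [8,10]  [7,11]  [11,12]  [12,13]  [12,14]  [15,16]  [16,19]
[1,2] uncovered → point at 2; [5,7] uncovered → point at 7; [8,10] uncovered → point at 10; [11,12] uncovered → point at 12; [15,16] uncovered → point at 16.
Points: 2, 7, 10, 12, 16 (5 total).

2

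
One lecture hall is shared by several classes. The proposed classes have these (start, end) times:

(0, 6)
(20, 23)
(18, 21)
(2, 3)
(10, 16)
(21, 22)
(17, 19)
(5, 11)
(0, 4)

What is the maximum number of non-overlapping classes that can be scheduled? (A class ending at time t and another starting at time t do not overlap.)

4

Order by finish time; keep every interval that doesn't clash with the previous kept one.
By end time: (2,3), (0,4), (0,6), (5,11), (10,16), (17,19), (18,21), (21,22), (20,23).
Pick (2,3); next start ≥ 3 → (5,11); next start ≥ 11 → (17,19); next start ≥ 19 → (21,22).
Selected 4 classes.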